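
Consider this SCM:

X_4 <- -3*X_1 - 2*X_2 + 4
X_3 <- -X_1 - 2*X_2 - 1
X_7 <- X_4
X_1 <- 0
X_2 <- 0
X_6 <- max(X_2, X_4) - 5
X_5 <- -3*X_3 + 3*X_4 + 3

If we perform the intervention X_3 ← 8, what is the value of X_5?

do(X_3=8) replaces the equation X_3 <- -X_1 - 2*X_2 - 1 with the constant X_3 = 8.
X_4 = -3*X_1 - 2*X_2 + 4  [with X_1=0, X_2=0]  = 4
X_5 = -3*X_3 + 3*X_4 + 3  [with X_3=8, X_4=4]  = -9

-9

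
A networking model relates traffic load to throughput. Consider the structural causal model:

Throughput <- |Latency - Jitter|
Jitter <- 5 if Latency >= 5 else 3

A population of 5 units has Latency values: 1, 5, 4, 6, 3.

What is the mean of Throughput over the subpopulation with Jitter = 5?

0.5

Observing Jitter=5 restricts to units where Jitter's equation naturally yields 5: Latency ∈ {5, 6}. In that subpopulation Throughput = 0, 1, mean 0.5.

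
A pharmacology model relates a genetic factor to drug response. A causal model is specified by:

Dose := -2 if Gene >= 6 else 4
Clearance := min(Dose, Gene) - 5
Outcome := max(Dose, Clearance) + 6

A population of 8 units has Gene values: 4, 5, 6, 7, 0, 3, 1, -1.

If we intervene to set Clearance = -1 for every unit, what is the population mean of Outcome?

8.75

The intervention sets Clearance=-1 in all 8 units regardless of Gene. Recomputing Outcome per unit gives 10, 10, 5, 5, 10, 10, 10, 10; average 8.75.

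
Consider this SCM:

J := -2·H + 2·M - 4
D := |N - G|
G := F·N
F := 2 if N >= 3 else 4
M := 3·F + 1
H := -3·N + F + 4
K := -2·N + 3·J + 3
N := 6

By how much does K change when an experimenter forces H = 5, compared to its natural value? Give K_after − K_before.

The intervention breaks the incoming arrows to H: H := -3·N + F + 4 no longer applies, and H = 5.
F = 2 if N >= 3 else 4  [with N=6]  = 2
M = 3·F + 1  [with F=2]  = 7
J = -2·H + 2·M - 4  [with H=5, M=7]  = 0
K = -2·N + 3·J + 3  [with N=6, J=0]  = -9
Without intervention: F = 2 if N >= 3 else 4  [with N=6]  = 2; M = 3·F + 1  [with F=2]  = 7; H = -3·N + F + 4  [with N=6, F=2]  = -12; J = -2·H + 2·M - 4  [with H=-12, M=7]  = 34; K = -2·N + 3·J + 3  [with N=6, J=34]  = 93.
Change = -9 − 93 = -102.

-102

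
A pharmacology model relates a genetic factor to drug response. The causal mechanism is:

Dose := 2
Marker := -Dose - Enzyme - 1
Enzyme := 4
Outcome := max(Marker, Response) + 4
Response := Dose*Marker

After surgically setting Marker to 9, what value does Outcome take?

22

do(Marker=9) replaces the equation Marker := -Dose - Enzyme - 1 with the constant Marker = 9.
Response = Dose*Marker  [with Dose=2, Marker=9]  = 18
Outcome = max(Marker, Response) + 4  [with Marker=9, Response=18]  = 22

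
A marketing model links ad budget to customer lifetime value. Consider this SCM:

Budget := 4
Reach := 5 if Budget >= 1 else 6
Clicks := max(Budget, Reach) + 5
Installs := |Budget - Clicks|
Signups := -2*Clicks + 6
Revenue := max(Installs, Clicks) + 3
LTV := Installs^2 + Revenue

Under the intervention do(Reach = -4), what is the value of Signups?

-12

do(Reach=-4) replaces the equation Reach := 5 if Budget >= 1 else 6 with the constant Reach = -4.
Clicks = max(Budget, Reach) + 5  [with Budget=4, Reach=-4]  = 9
Signups = -2*Clicks + 6  [with Clicks=9]  = -12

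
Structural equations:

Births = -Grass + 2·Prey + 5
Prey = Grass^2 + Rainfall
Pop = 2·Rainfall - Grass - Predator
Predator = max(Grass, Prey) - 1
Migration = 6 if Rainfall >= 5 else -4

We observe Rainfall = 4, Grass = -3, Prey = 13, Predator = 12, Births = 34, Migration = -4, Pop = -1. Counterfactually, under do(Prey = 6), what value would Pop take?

6

The intervention breaks the incoming arrows to Prey: Prey = Grass^2 + Rainfall no longer applies, and Prey = 6.
Predator = max(Grass, Prey) - 1  [with Grass=-3, Prey=6]  = 5
Pop = 2·Rainfall - Grass - Predator  [with Rainfall=4, Grass=-3, Predator=5]  = 6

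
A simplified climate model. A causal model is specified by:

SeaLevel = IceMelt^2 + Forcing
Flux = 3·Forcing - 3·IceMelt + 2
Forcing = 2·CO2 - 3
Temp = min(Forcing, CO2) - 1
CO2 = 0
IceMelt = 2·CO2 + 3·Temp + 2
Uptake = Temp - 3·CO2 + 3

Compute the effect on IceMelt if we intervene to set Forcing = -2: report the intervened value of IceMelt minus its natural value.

Under do(Forcing=-2), the mechanism Forcing = 2·CO2 - 3 is discarded; Forcing is fixed at -2.
Temp = min(Forcing, CO2) - 1  [with Forcing=-2, CO2=0]  = -3
IceMelt = 2·CO2 + 3·Temp + 2  [with CO2=0, Temp=-3]  = -7
Without intervention: Forcing = 2·CO2 - 3  [with CO2=0]  = -3; Temp = min(Forcing, CO2) - 1  [with Forcing=-3, CO2=0]  = -4; IceMelt = 2·CO2 + 3·Temp + 2  [with CO2=0, Temp=-4]  = -10.
Change = -7 − (-10) = 3.

3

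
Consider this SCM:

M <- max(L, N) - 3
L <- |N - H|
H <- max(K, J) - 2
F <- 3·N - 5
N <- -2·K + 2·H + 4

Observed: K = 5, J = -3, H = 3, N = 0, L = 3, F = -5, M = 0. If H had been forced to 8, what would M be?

The intervention breaks the incoming arrows to H: H <- max(K, J) - 2 no longer applies, and H = 8.
N = -2·K + 2·H + 4  [with K=5, H=8]  = 10
L = |N - H|  [with N=10, H=8]  = 2
M = max(L, N) - 3  [with L=2, N=10]  = 7

7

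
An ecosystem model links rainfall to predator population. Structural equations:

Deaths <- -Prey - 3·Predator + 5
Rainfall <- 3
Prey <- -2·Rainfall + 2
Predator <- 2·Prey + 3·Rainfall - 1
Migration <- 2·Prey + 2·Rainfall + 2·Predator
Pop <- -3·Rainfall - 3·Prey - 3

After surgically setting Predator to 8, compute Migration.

14

do(Predator=8) replaces the equation Predator <- 2·Prey + 3·Rainfall - 1 with the constant Predator = 8.
Prey = -2·Rainfall + 2  [with Rainfall=3]  = -4
Migration = 2·Prey + 2·Rainfall + 2·Predator  [with Prey=-4, Rainfall=3, Predator=8]  = 14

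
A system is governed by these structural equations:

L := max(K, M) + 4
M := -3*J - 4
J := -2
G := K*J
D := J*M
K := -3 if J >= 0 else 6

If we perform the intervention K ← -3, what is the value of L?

6

Under do(K=-3), the mechanism K := -3 if J >= 0 else 6 is discarded; K is fixed at -3.
M = -3*J - 4  [with J=-2]  = 2
L = max(K, M) + 4  [with K=-3, M=2]  = 6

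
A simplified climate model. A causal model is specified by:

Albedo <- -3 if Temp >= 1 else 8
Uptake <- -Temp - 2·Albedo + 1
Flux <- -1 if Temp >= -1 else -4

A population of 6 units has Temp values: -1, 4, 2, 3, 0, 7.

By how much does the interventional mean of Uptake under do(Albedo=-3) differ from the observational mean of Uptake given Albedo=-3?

Under do(Albedo=-3), Albedo's equation is replaced by Albedo=-3 for every unit. Per-unit Uptake: 8, 3, 5, 4, 7, 0. Mean = 4.5.
Conditioning on Albedo=-3 selects the 4 unit(s) with Temp ∈ {4, 2, 3, 7}. Their Uptake values: 3, 5, 4, 0. Mean = 3.
Difference = 4.5 − 3 = 1.5.

1.5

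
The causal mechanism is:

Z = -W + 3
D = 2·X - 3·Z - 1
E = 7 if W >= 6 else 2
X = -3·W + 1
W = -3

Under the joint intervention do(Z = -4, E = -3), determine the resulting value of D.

The joint intervention fixes Z = -4, E = -3, removing each variable's own equation.
X = -3·W + 1  [with W=-3]  = 10
D = 2·X - 3·Z - 1  [with X=10, Z=-4]  = 31

31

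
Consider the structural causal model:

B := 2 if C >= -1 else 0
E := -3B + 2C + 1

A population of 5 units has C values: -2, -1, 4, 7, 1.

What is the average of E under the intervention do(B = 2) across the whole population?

-1.4

Every unit gets B=2 under the intervention. E values become -9, -7, 3, 9, -3; E[E|do(B=2)] = -1.4.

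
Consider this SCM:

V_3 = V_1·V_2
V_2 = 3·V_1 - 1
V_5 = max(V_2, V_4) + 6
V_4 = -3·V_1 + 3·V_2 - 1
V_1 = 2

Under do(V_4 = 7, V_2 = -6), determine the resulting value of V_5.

The joint intervention fixes V_4 = 7, V_2 = -6, removing each variable's own equation.
V_5 = max(V_2, V_4) + 6  [with V_2=-6, V_4=7]  = 13

13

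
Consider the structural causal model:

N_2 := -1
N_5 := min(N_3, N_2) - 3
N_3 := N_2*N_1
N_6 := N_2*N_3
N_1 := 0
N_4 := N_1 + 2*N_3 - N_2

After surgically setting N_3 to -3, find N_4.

-5

The intervention breaks the incoming arrows to N_3: N_3 := N_2*N_1 no longer applies, and N_3 = -3.
N_4 = N_1 + 2*N_3 - N_2  [with N_1=0, N_3=-3, N_2=-1]  = -5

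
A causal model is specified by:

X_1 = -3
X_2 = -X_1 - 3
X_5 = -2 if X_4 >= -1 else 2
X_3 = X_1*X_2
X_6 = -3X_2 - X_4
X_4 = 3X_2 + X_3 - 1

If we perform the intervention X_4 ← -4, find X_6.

Under do(X_4=-4), the mechanism X_4 = 3X_2 + X_3 - 1 is discarded; X_4 is fixed at -4.
X_2 = -X_1 - 3  [with X_1=-3]  = 0
X_6 = -3X_2 - X_4  [with X_2=0, X_4=-4]  = 4

4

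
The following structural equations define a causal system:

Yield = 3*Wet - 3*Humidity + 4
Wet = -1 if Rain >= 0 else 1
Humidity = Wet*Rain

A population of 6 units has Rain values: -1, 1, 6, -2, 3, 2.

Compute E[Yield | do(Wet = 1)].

Every unit gets Wet=1 under the intervention. Yield values become 10, 4, -11, 13, -2, 1; E[Yield|do(Wet=1)] = 2.5.

2.5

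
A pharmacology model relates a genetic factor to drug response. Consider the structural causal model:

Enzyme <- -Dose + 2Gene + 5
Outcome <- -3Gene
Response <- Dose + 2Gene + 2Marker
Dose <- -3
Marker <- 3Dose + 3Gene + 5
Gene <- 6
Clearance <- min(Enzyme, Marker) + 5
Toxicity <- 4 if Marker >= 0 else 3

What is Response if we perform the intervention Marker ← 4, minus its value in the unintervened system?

-20

Intervening sets Marker = 4 and removes its equation (Marker <- 3Dose + 3Gene + 5).
Response = Dose + 2Gene + 2Marker  [with Dose=-3, Gene=6, Marker=4]  = 17
Without intervention: Marker = 3Dose + 3Gene + 5  [with Dose=-3, Gene=6]  = 14; Response = Dose + 2Gene + 2Marker  [with Dose=-3, Gene=6, Marker=14]  = 37.
Change = 17 − 37 = -20.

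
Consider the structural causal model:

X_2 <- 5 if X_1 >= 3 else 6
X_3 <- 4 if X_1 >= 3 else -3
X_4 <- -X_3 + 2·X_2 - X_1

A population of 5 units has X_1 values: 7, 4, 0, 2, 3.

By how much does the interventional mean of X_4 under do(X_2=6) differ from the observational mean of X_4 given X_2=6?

The intervention sets X_2=6 in all 5 units regardless of X_1. Recomputing X_4 per unit gives 1, 4, 15, 13, 5; average 7.6.
Conditioning on X_2=6 selects the 2 unit(s) with X_1 ∈ {0, 2}. Their X_4 values: 15, 13. Mean = 14.
Difference = 7.6 − 14 = -6.4.

-6.4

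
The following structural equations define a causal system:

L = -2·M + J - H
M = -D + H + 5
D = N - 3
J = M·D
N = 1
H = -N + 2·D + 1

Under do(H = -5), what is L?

The intervention breaks the incoming arrows to H: H = -N + 2·D + 1 no longer applies, and H = -5.
D = N - 3  [with N=1]  = -2
M = -D + H + 5  [with D=-2, H=-5]  = 2
J = M·D  [with M=2, D=-2]  = -4
L = -2·M + J - H  [with M=2, J=-4, H=-5]  = -3

-3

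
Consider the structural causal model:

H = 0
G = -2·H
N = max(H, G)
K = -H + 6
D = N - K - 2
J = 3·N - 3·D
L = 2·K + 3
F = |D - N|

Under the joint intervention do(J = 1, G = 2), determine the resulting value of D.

The joint intervention fixes J = 1, G = 2, removing each variable's own equation.
N = max(H, G)  [with H=0, G=2]  = 2
K = -H + 6  [with H=0]  = 6
D = N - K - 2  [with N=2, K=6]  = -6

-6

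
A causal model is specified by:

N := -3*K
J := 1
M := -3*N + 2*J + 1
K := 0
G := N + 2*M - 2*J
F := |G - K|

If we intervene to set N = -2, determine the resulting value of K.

Under do(N=-2), the mechanism N := -3*K is discarded; N is fixed at -2.
Since K is not a descendant of the intervened variable, it is unaffected.

0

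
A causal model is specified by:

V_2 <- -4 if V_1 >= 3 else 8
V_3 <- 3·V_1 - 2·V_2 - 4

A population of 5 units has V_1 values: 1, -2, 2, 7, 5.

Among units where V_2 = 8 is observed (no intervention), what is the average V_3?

-19

Observing V_2=8 restricts to units where V_2's equation naturally yields 8: V_1 ∈ {1, -2, 2}. In that subpopulation V_3 = -17, -26, -14, mean -19.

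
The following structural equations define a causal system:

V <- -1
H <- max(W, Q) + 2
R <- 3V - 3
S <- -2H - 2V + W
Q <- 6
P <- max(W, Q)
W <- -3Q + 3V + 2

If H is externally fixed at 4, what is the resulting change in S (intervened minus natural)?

The intervention breaks the incoming arrows to H: H <- max(W, Q) + 2 no longer applies, and H = 4.
W = -3Q + 3V + 2  [with Q=6, V=-1]  = -19
S = -2H - 2V + W  [with H=4, V=-1, W=-19]  = -25
Without intervention: W = -3Q + 3V + 2  [with Q=6, V=-1]  = -19; H = max(W, Q) + 2  [with W=-19, Q=6]  = 8; S = -2H - 2V + W  [with H=8, V=-1, W=-19]  = -33.
Change = -25 − (-33) = 8.

8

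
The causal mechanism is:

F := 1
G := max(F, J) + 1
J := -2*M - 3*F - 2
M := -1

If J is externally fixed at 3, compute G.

The intervention breaks the incoming arrows to J: J := -2*M - 3*F - 2 no longer applies, and J = 3.
G = max(F, J) + 1  [with F=1, J=3]  = 4

4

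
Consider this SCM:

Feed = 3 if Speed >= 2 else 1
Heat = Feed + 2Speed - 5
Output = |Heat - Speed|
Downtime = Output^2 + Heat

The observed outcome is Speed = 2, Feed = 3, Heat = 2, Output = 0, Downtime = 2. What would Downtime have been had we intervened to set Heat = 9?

do(Heat=9) replaces the equation Heat = Feed + 2Speed - 5 with the constant Heat = 9.
Output = |Heat - Speed|  [with Heat=9, Speed=2]  = 7
Downtime = Output^2 + Heat  [with Output=7, Heat=9]  = 58

58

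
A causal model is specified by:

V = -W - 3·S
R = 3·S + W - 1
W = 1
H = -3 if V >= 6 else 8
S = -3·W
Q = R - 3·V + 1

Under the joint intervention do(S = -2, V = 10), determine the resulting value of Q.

-35

Setting S = -2, V = 10 by intervention discards those variables' equations.
R = 3·S + W - 1  [with S=-2, W=1]  = -6
Q = R - 3·V + 1  [with R=-6, V=10]  = -35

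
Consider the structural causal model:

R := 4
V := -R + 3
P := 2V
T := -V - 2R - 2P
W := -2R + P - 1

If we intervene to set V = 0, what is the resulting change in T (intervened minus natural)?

Under do(V=0), the mechanism V := -R + 3 is discarded; V is fixed at 0.
P = 2V  [with V=0]  = 0
T = -V - 2R - 2P  [with V=0, R=4, P=0]  = -8
Without intervention: V = -R + 3  [with R=4]  = -1; P = 2V  [with V=-1]  = -2; T = -V - 2R - 2P  [with V=-1, R=4, P=-2]  = -3.
Change = -8 − (-3) = -5.

-5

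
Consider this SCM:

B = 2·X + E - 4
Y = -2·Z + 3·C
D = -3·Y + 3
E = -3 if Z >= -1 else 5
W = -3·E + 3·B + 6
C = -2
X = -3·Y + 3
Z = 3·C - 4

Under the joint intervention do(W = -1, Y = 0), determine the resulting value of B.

7

Setting W = -1, Y = 0 by intervention discards those variables' equations.
Z = 3·C - 4  [with C=-2]  = -10
X = -3·Y + 3  [with Y=0]  = 3
E = -3 if Z >= -1 else 5  [with Z=-10]  = 5
B = 2·X + E - 4  [with X=3, E=5]  = 7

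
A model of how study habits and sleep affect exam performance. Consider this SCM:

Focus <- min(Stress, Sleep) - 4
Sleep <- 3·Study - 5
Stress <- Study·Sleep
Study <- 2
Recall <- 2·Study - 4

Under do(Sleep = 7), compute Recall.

0

do(Sleep=7) replaces the equation Sleep <- 3·Study - 5 with the constant Sleep = 7.
Since Recall is not a descendant of the intervened variable, it is unaffected.
Recall = 2·Study - 4  [with Study=2]  = 0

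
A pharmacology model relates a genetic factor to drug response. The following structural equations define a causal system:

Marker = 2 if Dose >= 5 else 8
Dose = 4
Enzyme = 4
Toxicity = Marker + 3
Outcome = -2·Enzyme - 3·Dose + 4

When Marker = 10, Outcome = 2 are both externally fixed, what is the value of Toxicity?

The joint intervention fixes Marker = 10, Outcome = 2, removing each variable's own equation.
Toxicity = Marker + 3  [with Marker=10]  = 13

13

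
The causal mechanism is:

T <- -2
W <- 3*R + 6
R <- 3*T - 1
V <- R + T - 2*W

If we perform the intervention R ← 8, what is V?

-54

Under do(R=8), the mechanism R <- 3*T - 1 is discarded; R is fixed at 8.
W = 3*R + 6  [with R=8]  = 30
V = R + T - 2*W  [with R=8, T=-2, W=30]  = -54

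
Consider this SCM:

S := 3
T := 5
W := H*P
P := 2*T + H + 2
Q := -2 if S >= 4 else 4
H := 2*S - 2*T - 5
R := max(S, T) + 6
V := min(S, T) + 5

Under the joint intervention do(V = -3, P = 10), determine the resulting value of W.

-90

Setting V = -3, P = 10 by intervention discards those variables' equations.
H = 2*S - 2*T - 5  [with S=3, T=5]  = -9
W = H*P  [with H=-9, P=10]  = -90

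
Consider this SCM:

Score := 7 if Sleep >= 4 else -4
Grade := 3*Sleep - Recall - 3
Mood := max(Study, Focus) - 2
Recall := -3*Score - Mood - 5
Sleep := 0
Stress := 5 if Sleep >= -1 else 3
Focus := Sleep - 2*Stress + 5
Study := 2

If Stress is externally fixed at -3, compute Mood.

The intervention breaks the incoming arrows to Stress: Stress := 5 if Sleep >= -1 else 3 no longer applies, and Stress = -3.
Focus = Sleep - 2*Stress + 5  [with Sleep=0, Stress=-3]  = 11
Mood = max(Study, Focus) - 2  [with Study=2, Focus=11]  = 9

9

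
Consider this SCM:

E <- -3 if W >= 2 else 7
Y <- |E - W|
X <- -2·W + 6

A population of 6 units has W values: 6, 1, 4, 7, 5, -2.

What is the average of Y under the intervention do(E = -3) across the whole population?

The intervention sets E=-3 in all 6 units regardless of W. Recomputing Y per unit gives 9, 4, 7, 10, 8, 1; average 6.5.

6.5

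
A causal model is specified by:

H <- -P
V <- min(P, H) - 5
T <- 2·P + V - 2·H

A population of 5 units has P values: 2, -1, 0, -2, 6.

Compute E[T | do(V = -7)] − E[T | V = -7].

4

do(V=-7) breaks V's dependence on P. With V=-7 fixed, T across the units is 1, -11, -7, -15, 17, mean -3.
Conditioning on V=-7 selects the 2 unit(s) with P ∈ {2, -2}. Their T values: 1, -15. Mean = -7.
Difference = -3 − (-7) = 4.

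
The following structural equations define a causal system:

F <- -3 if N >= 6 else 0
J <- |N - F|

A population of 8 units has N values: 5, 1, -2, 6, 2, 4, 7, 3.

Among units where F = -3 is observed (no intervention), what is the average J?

Conditioning on F=-3 selects the 2 unit(s) with N ∈ {6, 7}. Their J values: 9, 10. Mean = 9.5.

9.5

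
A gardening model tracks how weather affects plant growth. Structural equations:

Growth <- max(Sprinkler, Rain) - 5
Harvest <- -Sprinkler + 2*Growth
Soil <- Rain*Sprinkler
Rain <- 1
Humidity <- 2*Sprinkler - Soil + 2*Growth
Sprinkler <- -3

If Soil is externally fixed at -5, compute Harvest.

The intervention breaks the incoming arrows to Soil: Soil <- Rain*Sprinkler no longer applies, and Soil = -5.
No directed path runs from Soil to Harvest, so Harvest keeps its natural value.
Growth = max(Sprinkler, Rain) - 5  [with Sprinkler=-3, Rain=1]  = -4
Harvest = -Sprinkler + 2*Growth  [with Sprinkler=-3, Growth=-4]  = -5

-5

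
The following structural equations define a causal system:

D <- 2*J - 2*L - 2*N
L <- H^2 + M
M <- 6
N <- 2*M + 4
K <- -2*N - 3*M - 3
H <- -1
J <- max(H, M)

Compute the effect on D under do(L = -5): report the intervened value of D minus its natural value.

The intervention breaks the incoming arrows to L: L <- H^2 + M no longer applies, and L = -5.
J = max(H, M)  [with H=-1, M=6]  = 6
N = 2*M + 4  [with M=6]  = 16
D = 2*J - 2*L - 2*N  [with J=6, L=-5, N=16]  = -10
Without intervention: J = max(H, M)  [with H=-1, M=6]  = 6; N = 2*M + 4  [with M=6]  = 16; L = H^2 + M  [with H=-1, M=6]  = 7; D = 2*J - 2*L - 2*N  [with J=6, L=7, N=16]  = -34.
Change = -10 − (-34) = 24.

24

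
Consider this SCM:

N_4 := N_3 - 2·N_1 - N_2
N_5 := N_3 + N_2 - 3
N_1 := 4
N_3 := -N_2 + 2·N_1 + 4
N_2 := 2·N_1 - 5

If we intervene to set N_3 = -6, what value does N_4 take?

The intervention breaks the incoming arrows to N_3: N_3 := -N_2 + 2·N_1 + 4 no longer applies, and N_3 = -6.
N_2 = 2·N_1 - 5  [with N_1=4]  = 3
N_4 = N_3 - 2·N_1 - N_2  [with N_3=-6, N_1=4, N_2=3]  = -17

-17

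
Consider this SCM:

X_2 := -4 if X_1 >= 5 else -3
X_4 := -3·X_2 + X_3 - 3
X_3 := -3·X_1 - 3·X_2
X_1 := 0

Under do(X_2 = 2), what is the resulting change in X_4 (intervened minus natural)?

-30

Under do(X_2=2), the mechanism X_2 := -4 if X_1 >= 5 else -3 is discarded; X_2 is fixed at 2.
X_3 = -3·X_1 - 3·X_2  [with X_1=0, X_2=2]  = -6
X_4 = -3·X_2 + X_3 - 3  [with X_2=2, X_3=-6]  = -15
Without intervention: X_2 = -4 if X_1 >= 5 else -3  [with X_1=0]  = -3; X_3 = -3·X_1 - 3·X_2  [with X_1=0, X_2=-3]  = 9; X_4 = -3·X_2 + X_3 - 3  [with X_2=-3, X_3=9]  = 15.
Change = -15 − 15 = -30.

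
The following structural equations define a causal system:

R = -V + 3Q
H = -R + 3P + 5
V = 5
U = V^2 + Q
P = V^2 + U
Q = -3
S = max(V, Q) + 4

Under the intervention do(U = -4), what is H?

82

Under do(U=-4), the mechanism U = V^2 + Q is discarded; U is fixed at -4.
R = -V + 3Q  [with V=5, Q=-3]  = -14
P = V^2 + U  [with V=5, U=-4]  = 21
H = -R + 3P + 5  [with R=-14, P=21]  = 82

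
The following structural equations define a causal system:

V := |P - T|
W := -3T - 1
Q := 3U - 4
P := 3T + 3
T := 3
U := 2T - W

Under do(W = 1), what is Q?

The intervention breaks the incoming arrows to W: W := -3T - 1 no longer applies, and W = 1.
U = 2T - W  [with T=3, W=1]  = 5
Q = 3U - 4  [with U=5]  = 11

11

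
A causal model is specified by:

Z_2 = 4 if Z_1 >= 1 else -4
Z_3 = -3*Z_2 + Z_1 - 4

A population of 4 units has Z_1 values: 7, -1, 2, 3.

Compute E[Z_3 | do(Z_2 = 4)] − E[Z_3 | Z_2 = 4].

Every unit gets Z_2=4 under the intervention. Z_3 values become -9, -17, -14, -13; E[Z_3|do(Z_2=4)] = -13.25.
Conditioning on Z_2=4 selects the 3 unit(s) with Z_1 ∈ {7, 2, 3}. Their Z_3 values: -9, -14, -13. Mean = -12.
Difference = -13.25 − (-12) = -1.25.

-1.25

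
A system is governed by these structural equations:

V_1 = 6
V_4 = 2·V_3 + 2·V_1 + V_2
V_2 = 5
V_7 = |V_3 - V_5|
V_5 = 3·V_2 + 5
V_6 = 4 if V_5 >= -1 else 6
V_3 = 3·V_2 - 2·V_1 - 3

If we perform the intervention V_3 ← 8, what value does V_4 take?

The intervention breaks the incoming arrows to V_3: V_3 = 3·V_2 - 2·V_1 - 3 no longer applies, and V_3 = 8.
V_4 = 2·V_3 + 2·V_1 + V_2  [with V_3=8, V_1=6, V_2=5]  = 33

33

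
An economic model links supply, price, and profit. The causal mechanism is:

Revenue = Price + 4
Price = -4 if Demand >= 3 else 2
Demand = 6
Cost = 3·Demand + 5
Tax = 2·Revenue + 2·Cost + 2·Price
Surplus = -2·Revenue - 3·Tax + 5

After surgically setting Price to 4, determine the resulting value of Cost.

The intervention breaks the incoming arrows to Price: Price = -4 if Demand >= 3 else 2 no longer applies, and Price = 4.
Since Cost is not a descendant of the intervened variable, it is unaffected.
Cost = 3·Demand + 5  [with Demand=6]  = 23

23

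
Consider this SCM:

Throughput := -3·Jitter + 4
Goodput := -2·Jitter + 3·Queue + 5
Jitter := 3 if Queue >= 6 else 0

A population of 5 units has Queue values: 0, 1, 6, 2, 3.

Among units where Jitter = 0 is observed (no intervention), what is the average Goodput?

Conditioning on Jitter=0 selects the 4 unit(s) with Queue ∈ {0, 1, 2, 3}. Their Goodput values: 5, 8, 11, 14. Mean = 9.5.

9.5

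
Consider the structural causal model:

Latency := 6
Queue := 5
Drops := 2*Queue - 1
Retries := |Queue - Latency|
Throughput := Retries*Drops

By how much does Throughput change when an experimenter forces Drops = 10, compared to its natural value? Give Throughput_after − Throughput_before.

1

do(Drops=10) replaces the equation Drops := 2*Queue - 1 with the constant Drops = 10.
Retries = |Queue - Latency|  [with Queue=5, Latency=6]  = 1
Throughput = Retries*Drops  [with Retries=1, Drops=10]  = 10
Without intervention: Drops = 2*Queue - 1  [with Queue=5]  = 9; Retries = |Queue - Latency|  [with Queue=5, Latency=6]  = 1; Throughput = Retries*Drops  [with Retries=1, Drops=9]  = 9.
Change = 10 − 9 = 1.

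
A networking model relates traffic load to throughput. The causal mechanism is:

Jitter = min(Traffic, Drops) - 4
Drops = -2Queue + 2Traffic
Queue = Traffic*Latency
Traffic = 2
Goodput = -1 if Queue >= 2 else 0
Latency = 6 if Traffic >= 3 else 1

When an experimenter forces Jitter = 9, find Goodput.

-1

The intervention breaks the incoming arrows to Jitter: Jitter = min(Traffic, Drops) - 4 no longer applies, and Jitter = 9.
Since Goodput is not a descendant of the intervened variable, it is unaffected.
Latency = 6 if Traffic >= 3 else 1  [with Traffic=2]  = 1
Queue = Traffic*Latency  [with Traffic=2, Latency=1]  = 2
Goodput = -1 if Queue >= 2 else 0  [with Queue=2]  = -1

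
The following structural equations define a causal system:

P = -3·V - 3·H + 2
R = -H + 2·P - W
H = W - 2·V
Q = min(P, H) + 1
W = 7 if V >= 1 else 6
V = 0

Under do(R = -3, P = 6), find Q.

7

Setting R = -3, P = 6 by intervention discards those variables' equations.
W = 7 if V >= 1 else 6  [with V=0]  = 6
H = W - 2·V  [with W=6, V=0]  = 6
Q = min(P, H) + 1  [with P=6, H=6]  = 7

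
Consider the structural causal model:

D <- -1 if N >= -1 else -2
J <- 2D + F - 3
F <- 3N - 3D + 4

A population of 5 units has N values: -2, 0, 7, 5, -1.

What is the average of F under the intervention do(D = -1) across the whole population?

12.4

The intervention sets D=-1 in all 5 units regardless of N. Recomputing F per unit gives 1, 7, 28, 22, 4; average 12.4.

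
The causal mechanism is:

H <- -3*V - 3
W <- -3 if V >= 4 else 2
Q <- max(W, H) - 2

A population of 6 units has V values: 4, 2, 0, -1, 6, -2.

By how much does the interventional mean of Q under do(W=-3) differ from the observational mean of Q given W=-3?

1.5

The intervention sets W=-3 in all 6 units regardless of V. Recomputing Q per unit gives -5, -5, -5, -2, -5, 1; average -3.5.
Observing W=-3 restricts to units where W's equation naturally yields -3: V ∈ {4, 6}. In that subpopulation Q = -5, -5, mean -5.
Difference = -3.5 − (-5) = 1.5.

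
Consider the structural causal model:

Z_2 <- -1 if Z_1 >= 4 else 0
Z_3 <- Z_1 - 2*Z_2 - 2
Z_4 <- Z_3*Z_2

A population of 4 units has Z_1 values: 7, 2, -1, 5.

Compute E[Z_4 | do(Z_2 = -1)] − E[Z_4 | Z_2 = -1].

The intervention sets Z_2=-1 in all 4 units regardless of Z_1. Recomputing Z_4 per unit gives -7, -2, 1, -5; average -3.25.
Observing Z_2=-1 restricts to units where Z_2's equation naturally yields -1: Z_1 ∈ {7, 5}. In that subpopulation Z_4 = -7, -5, mean -6.
Difference = -3.25 − (-6) = 2.75.

2.75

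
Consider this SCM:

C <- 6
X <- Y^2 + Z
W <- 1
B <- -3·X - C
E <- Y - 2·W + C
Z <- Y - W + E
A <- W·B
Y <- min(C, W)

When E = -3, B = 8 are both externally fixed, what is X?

The joint intervention fixes E = -3, B = 8, removing each variable's own equation.
Y = min(C, W)  [with C=6, W=1]  = 1
Z = Y - W + E  [with Y=1, W=1, E=-3]  = -3
X = Y^2 + Z  [with Y=1, Z=-3]  = -2

-2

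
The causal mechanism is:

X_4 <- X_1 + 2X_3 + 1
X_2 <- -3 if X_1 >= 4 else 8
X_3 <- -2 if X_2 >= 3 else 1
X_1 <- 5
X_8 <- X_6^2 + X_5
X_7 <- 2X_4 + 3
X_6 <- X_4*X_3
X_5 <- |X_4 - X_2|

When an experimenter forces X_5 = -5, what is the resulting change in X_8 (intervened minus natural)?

do(X_5=-5) replaces the equation X_5 <- |X_4 - X_2| with the constant X_5 = -5.
X_2 = -3 if X_1 >= 4 else 8  [with X_1=5]  = -3
X_3 = -2 if X_2 >= 3 else 1  [with X_2=-3]  = 1
X_4 = X_1 + 2X_3 + 1  [with X_1=5, X_3=1]  = 8
X_6 = X_4*X_3  [with X_4=8, X_3=1]  = 8
X_8 = X_6^2 + X_5  [with X_6=8, X_5=-5]  = 59
Without intervention: X_2 = -3 if X_1 >= 4 else 8  [with X_1=5]  = -3; X_3 = -2 if X_2 >= 3 else 1  [with X_2=-3]  = 1; X_4 = X_1 + 2X_3 + 1  [with X_1=5, X_3=1]  = 8; X_5 = |X_4 - X_2|  [with X_4=8, X_2=-3]  = 11; X_6 = X_4*X_3  [with X_4=8, X_3=1]  = 8; X_8 = X_6^2 + X_5  [with X_6=8, X_5=11]  = 75.
Change = 59 − 75 = -16.

-16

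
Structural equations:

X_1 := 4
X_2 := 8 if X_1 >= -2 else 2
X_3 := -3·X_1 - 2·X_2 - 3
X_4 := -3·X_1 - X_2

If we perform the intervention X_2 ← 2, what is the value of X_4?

Under do(X_2=2), the mechanism X_2 := 8 if X_1 >= -2 else 2 is discarded; X_2 is fixed at 2.
X_4 = -3·X_1 - X_2  [with X_1=4, X_2=2]  = -14

-14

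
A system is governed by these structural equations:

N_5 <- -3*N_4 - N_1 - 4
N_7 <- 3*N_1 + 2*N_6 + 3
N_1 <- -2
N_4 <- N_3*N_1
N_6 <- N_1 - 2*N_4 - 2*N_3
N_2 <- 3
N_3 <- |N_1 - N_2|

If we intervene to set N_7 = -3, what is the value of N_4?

Under do(N_7=-3), the mechanism N_7 <- 3*N_1 + 2*N_6 + 3 is discarded; N_7 is fixed at -3.
Since N_4 is not a descendant of the intervened variable, it is unaffected.
N_3 = |N_1 - N_2|  [with N_1=-2, N_2=3]  = 5
N_4 = N_3*N_1  [with N_3=5, N_1=-2]  = -10

-10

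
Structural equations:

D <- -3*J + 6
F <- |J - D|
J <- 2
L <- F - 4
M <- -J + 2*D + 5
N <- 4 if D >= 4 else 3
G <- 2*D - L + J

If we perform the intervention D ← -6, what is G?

-14

Under do(D=-6), the mechanism D <- -3*J + 6 is discarded; D is fixed at -6.
F = |J - D|  [with J=2, D=-6]  = 8
L = F - 4  [with F=8]  = 4
G = 2*D - L + J  [with D=-6, L=4, J=2]  = -14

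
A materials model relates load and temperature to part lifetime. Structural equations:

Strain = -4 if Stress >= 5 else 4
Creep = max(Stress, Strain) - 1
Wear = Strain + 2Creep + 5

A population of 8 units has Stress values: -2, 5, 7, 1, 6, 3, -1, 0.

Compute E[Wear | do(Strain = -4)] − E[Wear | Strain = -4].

The intervention sets Strain=-4 in all 8 units regardless of Stress. Recomputing Wear per unit gives -5, 9, 13, 1, 11, 5, -3, -1; average 3.75.
Observing Strain=-4 restricts to units where Strain's equation naturally yields -4: Stress ∈ {5, 7, 6}. In that subpopulation Wear = 9, 13, 11, mean 11.
Difference = 3.75 − 11 = -7.25.

-7.25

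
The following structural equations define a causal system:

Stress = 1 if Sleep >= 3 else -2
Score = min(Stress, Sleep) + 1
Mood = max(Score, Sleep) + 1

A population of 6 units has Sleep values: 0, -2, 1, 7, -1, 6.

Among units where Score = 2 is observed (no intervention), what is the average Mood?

Conditioning on Score=2 selects the 2 unit(s) with Sleep ∈ {7, 6}. Their Mood values: 8, 7. Mean = 7.5.

7.5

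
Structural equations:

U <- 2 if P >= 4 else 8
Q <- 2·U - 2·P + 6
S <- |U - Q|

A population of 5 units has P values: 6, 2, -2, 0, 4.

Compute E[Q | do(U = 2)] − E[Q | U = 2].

Under do(U=2), U's equation is replaced by U=2 for every unit. Per-unit Q: -2, 6, 14, 10, 2. Mean = 6.
E[Q|U=2] averages over only the 2 units with U=2 (P = 6, 4): Q = -2, 2, mean 0.
Difference = 6 − 0 = 6.

6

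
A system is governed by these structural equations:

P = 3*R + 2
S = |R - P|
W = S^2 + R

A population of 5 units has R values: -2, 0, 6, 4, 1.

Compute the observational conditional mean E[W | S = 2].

3

Conditioning on S=2 selects the 2 unit(s) with R ∈ {-2, 0}. Their W values: 2, 4. Mean = 3.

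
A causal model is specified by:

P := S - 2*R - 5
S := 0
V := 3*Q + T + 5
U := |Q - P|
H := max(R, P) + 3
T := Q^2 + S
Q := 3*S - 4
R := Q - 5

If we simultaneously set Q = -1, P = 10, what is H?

13

Setting Q = -1, P = 10 by intervention discards those variables' equations.
R = Q - 5  [with Q=-1]  = -6
H = max(R, P) + 3  [with R=-6, P=10]  = 13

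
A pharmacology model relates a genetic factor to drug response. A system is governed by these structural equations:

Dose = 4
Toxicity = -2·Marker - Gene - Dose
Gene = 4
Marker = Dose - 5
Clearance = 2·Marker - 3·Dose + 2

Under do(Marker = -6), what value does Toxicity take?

4

The intervention breaks the incoming arrows to Marker: Marker = Dose - 5 no longer applies, and Marker = -6.
Toxicity = -2·Marker - Gene - Dose  [with Marker=-6, Gene=4, Dose=4]  = 4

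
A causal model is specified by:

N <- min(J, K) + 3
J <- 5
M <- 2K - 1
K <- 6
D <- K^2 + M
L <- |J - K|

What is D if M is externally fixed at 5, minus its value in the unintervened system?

-6

The intervention breaks the incoming arrows to M: M <- 2K - 1 no longer applies, and M = 5.
D = K^2 + M  [with K=6, M=5]  = 41
Without intervention: M = 2K - 1  [with K=6]  = 11; D = K^2 + M  [with K=6, M=11]  = 47.
Change = 41 − 47 = -6.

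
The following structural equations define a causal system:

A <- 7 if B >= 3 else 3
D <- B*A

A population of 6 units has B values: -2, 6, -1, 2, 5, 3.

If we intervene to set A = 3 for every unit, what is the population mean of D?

6.5

Every unit gets A=3 under the intervention. D values become -6, 18, -3, 6, 15, 9; E[D|do(A=3)] = 6.5.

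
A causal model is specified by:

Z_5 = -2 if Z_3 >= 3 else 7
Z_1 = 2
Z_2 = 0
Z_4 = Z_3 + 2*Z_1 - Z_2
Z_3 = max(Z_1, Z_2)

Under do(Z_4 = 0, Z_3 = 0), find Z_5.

7

The joint intervention fixes Z_4 = 0, Z_3 = 0, removing each variable's own equation.
Z_5 = -2 if Z_3 >= 3 else 7  [with Z_3=0]  = 7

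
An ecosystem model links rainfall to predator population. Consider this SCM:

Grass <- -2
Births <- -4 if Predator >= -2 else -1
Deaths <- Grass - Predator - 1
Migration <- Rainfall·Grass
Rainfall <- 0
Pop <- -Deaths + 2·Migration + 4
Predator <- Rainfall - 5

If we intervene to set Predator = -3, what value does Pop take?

The intervention breaks the incoming arrows to Predator: Predator <- Rainfall - 5 no longer applies, and Predator = -3.
Deaths = Grass - Predator - 1  [with Grass=-2, Predator=-3]  = 0
Migration = Rainfall·Grass  [with Rainfall=0, Grass=-2]  = 0
Pop = -Deaths + 2·Migration + 4  [with Deaths=0, Migration=0]  = 4

4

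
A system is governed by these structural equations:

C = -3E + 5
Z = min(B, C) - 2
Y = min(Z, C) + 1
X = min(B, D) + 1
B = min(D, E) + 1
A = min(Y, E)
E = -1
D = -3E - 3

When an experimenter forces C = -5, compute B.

Under do(C=-5), the mechanism C = -3E + 5 is discarded; C is fixed at -5.
Since B is not a descendant of the intervened variable, it is unaffected.
D = -3E - 3  [with E=-1]  = 0
B = min(D, E) + 1  [with D=0, E=-1]  = 0

0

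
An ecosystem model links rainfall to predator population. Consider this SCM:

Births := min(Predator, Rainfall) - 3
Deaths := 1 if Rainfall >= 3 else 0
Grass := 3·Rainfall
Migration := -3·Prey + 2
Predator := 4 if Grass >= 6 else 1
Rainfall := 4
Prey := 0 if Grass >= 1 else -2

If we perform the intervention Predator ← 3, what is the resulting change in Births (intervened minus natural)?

Intervening sets Predator = 3 and removes its equation (Predator := 4 if Grass >= 6 else 1).
Births = min(Predator, Rainfall) - 3  [with Predator=3, Rainfall=4]  = 0
Without intervention: Grass = 3·Rainfall  [with Rainfall=4]  = 12; Predator = 4 if Grass >= 6 else 1  [with Grass=12]  = 4; Births = min(Predator, Rainfall) - 3  [with Predator=4, Rainfall=4]  = 1.
Change = 0 − 1 = -1.

-1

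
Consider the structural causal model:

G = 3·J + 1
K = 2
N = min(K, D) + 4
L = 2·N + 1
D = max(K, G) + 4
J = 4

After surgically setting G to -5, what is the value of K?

2

Under do(G=-5), the mechanism G = 3·J + 1 is discarded; G is fixed at -5.
K is not downstream of the intervention, so its value is determined by the original equations.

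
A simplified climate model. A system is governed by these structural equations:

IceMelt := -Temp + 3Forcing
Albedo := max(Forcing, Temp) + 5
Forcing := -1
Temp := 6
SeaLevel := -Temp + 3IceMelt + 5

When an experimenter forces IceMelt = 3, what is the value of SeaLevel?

8

do(IceMelt=3) replaces the equation IceMelt := -Temp + 3Forcing with the constant IceMelt = 3.
SeaLevel = -Temp + 3IceMelt + 5  [with Temp=6, IceMelt=3]  = 8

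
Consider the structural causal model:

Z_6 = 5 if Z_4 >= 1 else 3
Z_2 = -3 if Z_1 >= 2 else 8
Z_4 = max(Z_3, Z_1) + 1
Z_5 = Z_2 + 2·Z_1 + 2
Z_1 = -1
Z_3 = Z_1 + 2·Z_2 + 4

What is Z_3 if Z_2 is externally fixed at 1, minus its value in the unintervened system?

-14

The intervention breaks the incoming arrows to Z_2: Z_2 = -3 if Z_1 >= 2 else 8 no longer applies, and Z_2 = 1.
Z_3 = Z_1 + 2·Z_2 + 4  [with Z_1=-1, Z_2=1]  = 5
Without intervention: Z_2 = -3 if Z_1 >= 2 else 8  [with Z_1=-1]  = 8; Z_3 = Z_1 + 2·Z_2 + 4  [with Z_1=-1, Z_2=8]  = 19.
Change = 5 − 19 = -14.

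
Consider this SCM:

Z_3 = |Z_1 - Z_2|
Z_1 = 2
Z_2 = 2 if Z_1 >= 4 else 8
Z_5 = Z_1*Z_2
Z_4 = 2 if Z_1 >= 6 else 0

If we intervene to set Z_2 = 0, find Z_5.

do(Z_2=0) replaces the equation Z_2 = 2 if Z_1 >= 4 else 8 with the constant Z_2 = 0.
Z_5 = Z_1*Z_2  [with Z_1=2, Z_2=0]  = 0

0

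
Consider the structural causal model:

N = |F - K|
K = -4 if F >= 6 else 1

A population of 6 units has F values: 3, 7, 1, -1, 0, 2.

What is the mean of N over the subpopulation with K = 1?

Observing K=1 restricts to units where K's equation naturally yields 1: F ∈ {3, 1, -1, 0, 2}. In that subpopulation N = 2, 0, 2, 1, 1, mean 1.2.

1.2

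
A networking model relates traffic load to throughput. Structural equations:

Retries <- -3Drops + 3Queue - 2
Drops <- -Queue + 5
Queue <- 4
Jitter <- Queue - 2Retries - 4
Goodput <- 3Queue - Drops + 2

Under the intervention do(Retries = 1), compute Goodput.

do(Retries=1) replaces the equation Retries <- -3Drops + 3Queue - 2 with the constant Retries = 1.
Goodput is not downstream of the intervention, so its value is determined by the original equations.
Drops = -Queue + 5  [with Queue=4]  = 1
Goodput = 3Queue - Drops + 2  [with Queue=4, Drops=1]  = 13

13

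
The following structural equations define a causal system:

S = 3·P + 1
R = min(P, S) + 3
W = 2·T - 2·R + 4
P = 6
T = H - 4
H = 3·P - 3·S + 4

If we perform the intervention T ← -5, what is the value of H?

-35

The intervention breaks the incoming arrows to T: T = H - 4 no longer applies, and T = -5.
Since H is not a descendant of the intervened variable, it is unaffected.
S = 3·P + 1  [with P=6]  = 19
H = 3·P - 3·S + 4  [with P=6, S=19]  = -35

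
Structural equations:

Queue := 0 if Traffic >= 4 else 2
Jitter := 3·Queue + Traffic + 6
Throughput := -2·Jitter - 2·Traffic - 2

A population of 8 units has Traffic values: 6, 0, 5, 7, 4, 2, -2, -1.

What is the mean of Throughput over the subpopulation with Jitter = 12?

-32

E[Throughput|Jitter=12] averages over only the 2 units with Jitter=12 (Traffic = 6, 0): Throughput = -38, -26, mean -32.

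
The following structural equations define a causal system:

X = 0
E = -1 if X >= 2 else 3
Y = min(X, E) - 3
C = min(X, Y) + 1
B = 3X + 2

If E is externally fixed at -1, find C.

-3

Under do(E=-1), the mechanism E = -1 if X >= 2 else 3 is discarded; E is fixed at -1.
Y = min(X, E) - 3  [with X=0, E=-1]  = -4
C = min(X, Y) + 1  [with X=0, Y=-4]  = -3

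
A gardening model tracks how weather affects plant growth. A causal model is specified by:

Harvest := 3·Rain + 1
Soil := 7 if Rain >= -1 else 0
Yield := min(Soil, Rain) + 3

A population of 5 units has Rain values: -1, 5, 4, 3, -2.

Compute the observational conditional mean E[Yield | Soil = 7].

E[Yield|Soil=7] averages over only the 4 units with Soil=7 (Rain = -1, 5, 4, 3): Yield = 2, 8, 7, 6, mean 5.75.

5.75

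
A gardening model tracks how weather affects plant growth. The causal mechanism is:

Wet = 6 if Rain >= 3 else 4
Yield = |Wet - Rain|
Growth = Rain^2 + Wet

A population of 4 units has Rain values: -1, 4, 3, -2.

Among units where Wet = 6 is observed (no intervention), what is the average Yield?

Conditioning on Wet=6 selects the 2 unit(s) with Rain ∈ {4, 3}. Their Yield values: 2, 3. Mean = 2.5.

2.5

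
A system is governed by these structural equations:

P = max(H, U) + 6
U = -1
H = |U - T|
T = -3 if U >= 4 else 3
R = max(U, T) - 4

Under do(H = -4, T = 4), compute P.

The joint intervention fixes H = -4, T = 4, removing each variable's own equation.
P = max(H, U) + 6  [with H=-4, U=-1]  = 5

5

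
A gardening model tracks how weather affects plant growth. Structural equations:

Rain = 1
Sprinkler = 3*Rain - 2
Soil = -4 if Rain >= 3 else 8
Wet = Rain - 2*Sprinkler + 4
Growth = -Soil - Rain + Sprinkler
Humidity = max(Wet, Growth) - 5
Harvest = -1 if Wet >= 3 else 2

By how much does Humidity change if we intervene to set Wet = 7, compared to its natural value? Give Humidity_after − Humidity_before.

Under do(Wet=7), the mechanism Wet = Rain - 2*Sprinkler + 4 is discarded; Wet is fixed at 7.
Sprinkler = 3*Rain - 2  [with Rain=1]  = 1
Soil = -4 if Rain >= 3 else 8  [with Rain=1]  = 8
Growth = -Soil - Rain + Sprinkler  [with Soil=8, Rain=1, Sprinkler=1]  = -8
Humidity = max(Wet, Growth) - 5  [with Wet=7, Growth=-8]  = 2
Without intervention: Sprinkler = 3*Rain - 2  [with Rain=1]  = 1; Soil = -4 if Rain >= 3 else 8  [with Rain=1]  = 8; Wet = Rain - 2*Sprinkler + 4  [with Rain=1, Sprinkler=1]  = 3; Growth = -Soil - Rain + Sprinkler  [with Soil=8, Rain=1, Sprinkler=1]  = -8; Humidity = max(Wet, Growth) - 5  [with Wet=3, Growth=-8]  = -2.
Change = 2 − (-2) = 4.

4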